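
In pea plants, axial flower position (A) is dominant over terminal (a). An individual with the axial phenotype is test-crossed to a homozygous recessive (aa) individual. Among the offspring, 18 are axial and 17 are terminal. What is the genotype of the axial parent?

Test cross: ? × aa
Offspring: 18 axial, 17 terminal — approximately 1:1.
A 1:1 ratio in a test cross indicates the unknown parent is heterozygous (Aa).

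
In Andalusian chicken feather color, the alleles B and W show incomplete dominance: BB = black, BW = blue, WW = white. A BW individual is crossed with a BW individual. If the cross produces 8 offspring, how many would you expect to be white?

Punnett square for BW × BW:
Offspring genotypes: 1 BB, 2 BW, 1 WW
Phenotype counts: 1 black, 2 blue, 1 white
white: 1 out of 4 → fraction 1/4
Expected count = 1/4 × 8 = 2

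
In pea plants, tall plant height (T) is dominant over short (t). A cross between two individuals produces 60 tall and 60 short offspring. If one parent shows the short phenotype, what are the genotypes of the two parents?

Observed offspring: 60 tall, 60 short
The observed ratio simplifies to 1:1. One parent shows short, so its genotype must be tt. A 1:1 offspring split requires the other parent to be heterozygous (Tt).
Parent genotypes: tt × Tt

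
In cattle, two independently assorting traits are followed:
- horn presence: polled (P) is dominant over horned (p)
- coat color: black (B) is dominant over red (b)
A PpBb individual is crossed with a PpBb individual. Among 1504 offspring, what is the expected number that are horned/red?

Dihybrid cross PpBb × PpBb — consider each gene separately:
horn presence: Pp × Pp → 1 PP, 2 Pp, 1 pp → 3 P_ : 1 pp (out of 4)
coat color: Bb × Bb → 1 BB, 2 Bb, 1 bb → 3 B_ : 1 bb (out of 4)
Combine (counts out of 4 × 4 = 16): polled/black (P_B_) = 3×3 = 9; polled/red (P_bb) = 3×1 = 3; horned/black (ppB_) = 1×3 = 3; horned/red (ppbb) = 1×1 = 1
Phenotype counts (out of 16): 9 polled/black, 3 polled/red, 3 horned/black, 1 horned/red
horned/red: 1 out of 16 → fraction 1/16
Expected count = 1/16 × 1504 = 94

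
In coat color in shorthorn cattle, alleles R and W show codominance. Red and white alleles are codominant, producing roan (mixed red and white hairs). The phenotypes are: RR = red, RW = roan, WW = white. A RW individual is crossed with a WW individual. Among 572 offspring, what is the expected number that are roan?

Punnett square for RW × WW:
Offspring genotypes: 2 RW, 2 WW
Phenotype counts: 2 roan, 2 white
roan: 2 out of 4 → fraction 1/2
Expected count = 1/2 × 572 = 286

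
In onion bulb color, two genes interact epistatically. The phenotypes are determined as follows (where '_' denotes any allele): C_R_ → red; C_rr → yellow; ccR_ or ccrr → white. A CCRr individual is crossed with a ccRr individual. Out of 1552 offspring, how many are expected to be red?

Cross: CCRr × ccRr — consider each gene separately:
C gene: CC × cc → 4 Cc → 4 C_ (out of 4)
R gene: Rr × Rr → 1 RR, 2 Rr, 1 rr → 3 R_ : 1 rr (out of 4)
Genotype classes (out of 4 × 4 = 16): C_R_ = 4×3 = 12; C_rr = 4×1 = 4
Apply the phenotype rules: C_R_ (12) → red; C_rr (4) → yellow
Phenotype counts (out of 16): 12 red, 4 yellow
red: 12 out of 16 → fraction 3/4
Expected count = 3/4 × 1552 = 1164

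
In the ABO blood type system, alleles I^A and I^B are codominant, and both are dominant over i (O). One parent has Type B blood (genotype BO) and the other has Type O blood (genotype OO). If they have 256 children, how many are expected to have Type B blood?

Cross: BO × OO
Possible offspring genotypes: 2 BO, 2 OO
Blood type counts: 2 Type B, 2 Type O
Probability of Type B: 2/4 = 1/2
Expected count = 1/2 × 256 = 128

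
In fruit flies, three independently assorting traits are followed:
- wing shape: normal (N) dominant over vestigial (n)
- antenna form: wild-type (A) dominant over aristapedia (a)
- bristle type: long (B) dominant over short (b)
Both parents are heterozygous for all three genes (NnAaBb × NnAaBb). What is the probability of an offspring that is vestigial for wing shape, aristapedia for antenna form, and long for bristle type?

Trihybrid cross: NnAaBb × NnAaBb
Each trait segregates independently with a 3:1 phenotypic ratio, so each gene contributes 3/4 (dominant) or 1/4 (recessive).
Target: vestigial (wing shape), aristapedia (antenna form), long (bristle type)
Probability = product of independent per-trait probabilities
= 1/4 × 1/4 × 3/4 = 3/64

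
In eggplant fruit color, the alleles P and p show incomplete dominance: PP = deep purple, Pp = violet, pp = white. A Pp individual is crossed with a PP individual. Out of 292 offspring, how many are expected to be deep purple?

Punnett square for Pp × PP:
Offspring genotypes: 2 PP, 2 Pp
Phenotype counts: 2 deep purple, 2 violet
deep purple: 2 out of 4 → fraction 1/2
Expected count = 1/2 × 292 = 146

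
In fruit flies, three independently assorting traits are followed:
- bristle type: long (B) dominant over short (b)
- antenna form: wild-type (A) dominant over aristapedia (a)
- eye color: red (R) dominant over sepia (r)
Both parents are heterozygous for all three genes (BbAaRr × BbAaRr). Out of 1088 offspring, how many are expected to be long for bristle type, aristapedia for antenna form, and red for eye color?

Trihybrid cross: BbAaRr × BbAaRr
Each trait segregates independently with a 3:1 phenotypic ratio, so each gene contributes 3/4 (dominant) or 1/4 (recessive).
Target: long (bristle type), aristapedia (antenna form), red (eye color)
Probability = product of independent per-trait probabilities
= 3/4 × 1/4 × 3/4 = 9/64
Expected count = 9/64 × 1088 = 153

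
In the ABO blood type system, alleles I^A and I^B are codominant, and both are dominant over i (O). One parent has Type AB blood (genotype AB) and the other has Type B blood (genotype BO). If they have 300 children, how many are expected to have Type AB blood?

Cross: AB × BO
Possible offspring genotypes: 1 AB, 1 AO, 1 BB, 1 BO
Blood type counts: 1 Type AB, 1 Type A, 2 Type B
Probability of Type AB: 1/4
Expected count = 1/4 × 300 = 75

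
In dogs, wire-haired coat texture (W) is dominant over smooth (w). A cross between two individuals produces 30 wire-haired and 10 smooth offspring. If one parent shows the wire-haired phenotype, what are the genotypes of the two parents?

Observed offspring: 30 wire-haired, 10 smooth
The observed ratio simplifies to 3:1. Smooth (ww) offspring appear, so each parent must contribute one w allele. The parent stated to show wire-haired carries W, so it is Ww. The other parent is then either Ww or ww: Ww × ww would give a 1:1 split, whereas Ww × Ww gives 3:1 — matching the data. So both parents are heterozygous (Ww × Ww).
Parent genotypes: Ww × Ww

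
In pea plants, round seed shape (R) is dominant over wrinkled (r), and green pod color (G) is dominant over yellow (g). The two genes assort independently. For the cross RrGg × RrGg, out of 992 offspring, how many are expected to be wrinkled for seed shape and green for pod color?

Dihybrid cross RrGg × RrGg — consider each gene separately:
seed shape: Rr × Rr → 1 RR, 2 Rr, 1 rr → 3 R_ : 1 rr (out of 4)
pod color: Gg × Gg → 1 GG, 2 Gg, 1 gg → 3 G_ : 1 gg (out of 4)
Looking for: wrinkled (rr) and green (G_)
P(wrinkled) = 1/4, P(green) = 3/4
P(both) = 1/4 × 3/4 = 3/16
Expected count = 3/16 × 992 = 186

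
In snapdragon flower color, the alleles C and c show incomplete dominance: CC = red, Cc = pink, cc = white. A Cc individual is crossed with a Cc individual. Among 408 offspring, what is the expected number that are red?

Punnett square for Cc × Cc:
Offspring genotypes: 1 CC, 2 Cc, 1 cc
Phenotype counts: 1 red, 2 pink, 1 white
red: 1 out of 4 → fraction 1/4
Expected count = 1/4 × 408 = 102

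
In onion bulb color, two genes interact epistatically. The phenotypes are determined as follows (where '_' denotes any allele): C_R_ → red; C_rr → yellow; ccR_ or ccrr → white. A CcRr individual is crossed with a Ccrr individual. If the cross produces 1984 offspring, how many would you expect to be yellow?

Cross: CcRr × Ccrr — consider each gene separately:
C gene: Cc × Cc → 1 CC, 2 Cc, 1 cc → 3 C_ : 1 cc (out of 4)
R gene: Rr × rr → 2 Rr, 2 rr → 2 R_ : 2 rr (out of 4)
Genotype classes (out of 4 × 4 = 16): C_R_ = 3×2 = 6; C_rr = 3×2 = 6; ccR_ = 1×2 = 2; ccrr = 1×2 = 2
Apply the phenotype rules: C_R_ (6) → red; C_rr (6) → yellow; ccR_ (2) + ccrr (2) → white
Phenotype counts (out of 16): 6 red, 6 yellow, 4 white
yellow: 6 out of 16 → fraction 3/8
Expected count = 3/8 × 1984 = 744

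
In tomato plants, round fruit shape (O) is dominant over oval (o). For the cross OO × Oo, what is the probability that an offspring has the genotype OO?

Punnett square for OO × Oo:
Offspring genotypes: 2 OO, 2 Oo
Total offspring: 4
Count with target: 2
Probability: 2/4 = 1/2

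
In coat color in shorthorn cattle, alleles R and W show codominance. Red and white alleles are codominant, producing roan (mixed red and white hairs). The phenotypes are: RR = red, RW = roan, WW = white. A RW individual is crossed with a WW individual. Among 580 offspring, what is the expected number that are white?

Punnett square for RW × WW:
Offspring genotypes: 2 RW, 2 WW
Phenotype counts: 2 roan, 2 white
white: 2 out of 4 → fraction 1/2
Expected count = 1/2 × 580 = 290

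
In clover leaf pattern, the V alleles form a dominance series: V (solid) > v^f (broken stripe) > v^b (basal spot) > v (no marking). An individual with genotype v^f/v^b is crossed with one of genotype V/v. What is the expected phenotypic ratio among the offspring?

Cross: v^f/v^b × V/v
Allele dominance: V > v^f > v^b > v
Offspring genotypes: 1 V/v^f, 1 v^f/v, 1 V/v^b, 1 v^b/v
Phenotype counts: 2 solid, 1 broken stripe, 1 basal spot
Ratio: 2 solid : 1 broken stripe : 1 basal spot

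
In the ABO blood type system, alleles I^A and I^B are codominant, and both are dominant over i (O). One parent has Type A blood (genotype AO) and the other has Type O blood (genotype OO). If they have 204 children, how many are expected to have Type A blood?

Cross: AO × OO
Possible offspring genotypes: 2 AO, 2 OO
Blood type counts: 2 Type A, 2 Type O
Probability of Type A: 2/4 = 1/2
Expected count = 1/2 × 204 = 102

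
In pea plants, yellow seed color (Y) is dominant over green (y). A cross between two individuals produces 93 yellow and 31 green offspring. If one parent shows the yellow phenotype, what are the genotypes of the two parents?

Observed offspring: 93 yellow, 31 green
The observed ratio simplifies to 3:1. Green (yy) offspring appear, so each parent must contribute one y allele. The parent stated to show yellow carries Y, so it is Yy. The other parent is then either Yy or yy: Yy × yy would give a 1:1 split, whereas Yy × Yy gives 3:1 — matching the data. So both parents are heterozygous (Yy × Yy).
Parent genotypes: Yy × Yy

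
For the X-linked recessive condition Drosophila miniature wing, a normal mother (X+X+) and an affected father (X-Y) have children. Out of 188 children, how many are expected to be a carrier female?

Cross: X+X+ × X-Y
Offspring: 2 X+X-, 2 X+Y
Probability of a carrier female: 2/4 = 1/2
Expected count = 1/2 × 188 = 94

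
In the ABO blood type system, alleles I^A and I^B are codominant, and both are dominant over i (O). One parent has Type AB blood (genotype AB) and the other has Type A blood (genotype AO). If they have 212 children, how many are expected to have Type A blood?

Cross: AB × AO
Possible offspring genotypes: 1 AA, 1 AO, 1 AB, 1 BO
Blood type counts: 2 Type A, 1 Type AB, 1 Type B
Probability of Type A: 2/4 = 1/2
Expected count = 1/2 × 212 = 106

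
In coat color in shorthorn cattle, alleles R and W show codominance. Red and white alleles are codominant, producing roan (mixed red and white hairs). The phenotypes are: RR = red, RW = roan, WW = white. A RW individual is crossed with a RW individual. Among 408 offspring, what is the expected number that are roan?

Punnett square for RW × RW:
Offspring genotypes: 1 RR, 2 RW, 1 WW
Phenotype counts: 1 red, 2 roan, 1 white
roan: 2 out of 4 → fraction 1/2
Expected count = 1/2 × 408 = 204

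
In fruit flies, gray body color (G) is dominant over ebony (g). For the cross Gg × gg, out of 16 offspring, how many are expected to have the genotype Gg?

Punnett square for Gg × gg:
Offspring genotypes: 2 Gg, 2 gg
Total offspring: 4
Count with target: 2
Probability: 2/4 = 1/2
Expected count = 1/2 × 16 = 8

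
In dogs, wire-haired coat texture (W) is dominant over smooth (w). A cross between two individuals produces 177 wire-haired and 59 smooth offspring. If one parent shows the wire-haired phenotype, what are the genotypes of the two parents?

Observed offspring: 177 wire-haired, 59 smooth
The observed ratio simplifies to 3:1. Smooth (ww) offspring appear, so each parent must contribute one w allele. The parent stated to show wire-haired carries W, so it is Ww. The other parent is then either Ww or ww: Ww × ww would give a 1:1 split, whereas Ww × Ww gives 3:1 — matching the data. So both parents are heterozygous (Ww × Ww).
Parent genotypes: Ww × Ww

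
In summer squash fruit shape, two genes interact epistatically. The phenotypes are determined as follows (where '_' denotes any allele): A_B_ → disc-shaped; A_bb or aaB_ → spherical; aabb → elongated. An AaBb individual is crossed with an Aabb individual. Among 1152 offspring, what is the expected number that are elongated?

Cross: AaBb × Aabb — consider each gene separately:
A gene: Aa × Aa → 1 AA, 2 Aa, 1 aa → 3 A_ : 1 aa (out of 4)
B gene: Bb × bb → 2 Bb, 2 bb → 2 B_ : 2 bb (out of 4)
Genotype classes (out of 4 × 4 = 16): A_B_ = 3×2 = 6; A_bb = 3×2 = 6; aaB_ = 1×2 = 2; aabb = 1×2 = 2
Apply the phenotype rules: A_B_ (6) → disc-shaped; A_bb (6) + aaB_ (2) → spherical; aabb (2) → elongated
Phenotype counts (out of 16): 6 disc-shaped, 8 spherical, 2 elongated
elongated: 2 out of 16 → fraction 1/8
Expected count = 1/8 × 1152 = 144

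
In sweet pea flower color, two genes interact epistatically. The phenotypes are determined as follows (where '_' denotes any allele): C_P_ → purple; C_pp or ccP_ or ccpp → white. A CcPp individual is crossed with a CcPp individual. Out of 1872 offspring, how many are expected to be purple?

Cross: CcPp × CcPp — consider each gene separately:
C gene: Cc × Cc → 1 CC, 2 Cc, 1 cc → 3 C_ : 1 cc (out of 4)
P gene: Pp × Pp → 1 PP, 2 Pp, 1 pp → 3 P_ : 1 pp (out of 4)
Genotype classes (out of 4 × 4 = 16): C_P_ = 3×3 = 9; C_pp = 3×1 = 3; ccP_ = 1×3 = 3; ccpp = 1×1 = 1
Apply the phenotype rules: C_P_ (9) → purple; C_pp (3) + ccP_ (3) + ccpp (1) → white
Phenotype counts (out of 16): 9 purple, 7 white
purple: 9 out of 16 → fraction 9/16
Expected count = 9/16 × 1872 = 1053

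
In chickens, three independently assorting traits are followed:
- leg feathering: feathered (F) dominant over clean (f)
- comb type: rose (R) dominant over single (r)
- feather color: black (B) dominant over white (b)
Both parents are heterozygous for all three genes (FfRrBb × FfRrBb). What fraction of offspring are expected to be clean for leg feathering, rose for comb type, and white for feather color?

Trihybrid cross: FfRrBb × FfRrBb
Each trait segregates independently with a 3:1 phenotypic ratio, so each gene contributes 3/4 (dominant) or 1/4 (recessive).
Target: clean (leg feathering), rose (comb type), white (feather color)
Probability = product of independent per-trait probabilities
= 1/4 × 3/4 × 1/4 = 3/64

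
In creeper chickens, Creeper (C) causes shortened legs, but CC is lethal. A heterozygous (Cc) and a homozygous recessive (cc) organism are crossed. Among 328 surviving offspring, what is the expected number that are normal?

Cross: Cc × cc
Punnett square offspring (before lethality): 2 Cc, 2 cc
No CC offspring are produced in this cross.
normal: 2 out of 4 → fraction 1/2
Expected count = 1/2 × 328 = 164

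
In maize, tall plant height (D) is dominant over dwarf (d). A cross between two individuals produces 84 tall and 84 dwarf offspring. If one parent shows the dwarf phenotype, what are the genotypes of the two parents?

Observed offspring: 84 tall, 84 dwarf
The observed ratio simplifies to 1:1. One parent shows dwarf, so its genotype must be dd. A 1:1 offspring split requires the other parent to be heterozygous (Dd).
Parent genotypes: dd × Dd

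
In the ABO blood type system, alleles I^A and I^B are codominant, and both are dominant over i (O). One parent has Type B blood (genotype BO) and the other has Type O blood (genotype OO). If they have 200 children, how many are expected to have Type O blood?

Cross: BO × OO
Possible offspring genotypes: 2 BO, 2 OO
Blood type counts: 2 Type B, 2 Type O
Probability of Type O: 2/4 = 1/2
Expected count = 1/2 × 200 = 100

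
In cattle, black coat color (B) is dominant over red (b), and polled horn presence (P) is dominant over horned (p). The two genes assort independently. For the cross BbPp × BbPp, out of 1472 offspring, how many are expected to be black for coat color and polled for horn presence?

Dihybrid cross BbPp × BbPp — consider each gene separately:
coat color: Bb × Bb → 1 BB, 2 Bb, 1 bb → 3 B_ : 1 bb (out of 4)
horn presence: Pp × Pp → 1 PP, 2 Pp, 1 pp → 3 P_ : 1 pp (out of 4)
Looking for: black (B_) and polled (P_)
P(black) = 3/4, P(polled) = 3/4
P(both) = 3/4 × 3/4 = 9/16
Expected count = 9/16 × 1472 = 828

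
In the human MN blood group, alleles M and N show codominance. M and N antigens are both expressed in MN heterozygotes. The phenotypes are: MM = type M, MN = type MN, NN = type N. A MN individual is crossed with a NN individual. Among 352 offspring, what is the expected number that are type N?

Punnett square for MN × NN:
Offspring genotypes: 2 MN, 2 NN
Phenotype counts: 2 type MN, 2 type N
type N: 2 out of 4 → fraction 1/2
Expected count = 1/2 × 352 = 176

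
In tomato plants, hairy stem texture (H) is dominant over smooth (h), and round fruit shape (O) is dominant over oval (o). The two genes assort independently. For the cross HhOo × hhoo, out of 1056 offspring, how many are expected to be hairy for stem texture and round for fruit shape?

Dihybrid cross HhOo × hhoo — consider each gene separately:
stem texture: Hh × hh → 2 Hh, 2 hh → 2 H_ : 2 hh (out of 4)
fruit shape: Oo × oo → 2 Oo, 2 oo → 2 O_ : 2 oo (out of 4)
Looking for: hairy (H_) and round (O_)
P(hairy) = 2/4, P(round) = 2/4
P(both) = 2/4 × 2/4 = 4/16 = 1/4
Expected count = 1/4 × 1056 = 264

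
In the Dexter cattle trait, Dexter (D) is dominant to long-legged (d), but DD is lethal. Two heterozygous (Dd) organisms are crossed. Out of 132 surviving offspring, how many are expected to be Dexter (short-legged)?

Cross: Dd × Dd
Punnett square offspring (before lethality): 1 DD, 2 Dd, 1 dd
The DD genotype is lethal (embryos die); surviving offspring: 2 Dd, 1 dd
Dexter (short-legged): 2 out of 3 → fraction 2/3
Expected count = 2/3 × 132 = 88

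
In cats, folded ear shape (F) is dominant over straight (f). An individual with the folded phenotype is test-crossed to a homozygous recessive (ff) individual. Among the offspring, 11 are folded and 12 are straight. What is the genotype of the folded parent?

Test cross: ? × ff
Offspring: 11 folded, 12 straight — approximately 1:1.
A 1:1 ratio in a test cross indicates the unknown parent is heterozygous (Ff).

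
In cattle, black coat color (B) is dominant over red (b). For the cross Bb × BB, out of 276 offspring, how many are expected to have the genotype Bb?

Punnett square for Bb × BB:
Offspring genotypes: 2 BB, 2 Bb
Total offspring: 4
Count with target: 2
Probability: 2/4 = 1/2
Expected count = 1/2 × 276 = 138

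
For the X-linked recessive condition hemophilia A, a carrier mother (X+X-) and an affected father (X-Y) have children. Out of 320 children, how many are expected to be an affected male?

Cross: X+X- × X-Y
Offspring: 1 X+X-, 1 X+Y, 1 X-X-, 1 X-Y
Probability of an affected male: 1/4
Expected count = 1/4 × 320 = 80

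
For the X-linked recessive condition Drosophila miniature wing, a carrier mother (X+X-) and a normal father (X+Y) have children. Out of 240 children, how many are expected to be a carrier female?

Cross: X+X- × X+Y
Offspring: 1 X+X+, 1 X+Y, 1 X+X-, 1 X-Y
Probability of a carrier female: 1/4
Expected count = 1/4 × 240 = 60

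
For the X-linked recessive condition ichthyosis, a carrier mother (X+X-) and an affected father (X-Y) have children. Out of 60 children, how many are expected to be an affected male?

Cross: X+X- × X-Y
Offspring: 1 X+X-, 1 X+Y, 1 X-X-, 1 X-Y
Probability of an affected male: 1/4
Expected count = 1/4 × 60 = 15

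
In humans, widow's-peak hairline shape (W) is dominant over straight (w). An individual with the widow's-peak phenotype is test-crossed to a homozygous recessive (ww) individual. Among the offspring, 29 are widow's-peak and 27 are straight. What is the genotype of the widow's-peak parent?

Test cross: ? × ww
Offspring: 29 widow's-peak, 27 straight — approximately 1:1.
A 1:1 ratio in a test cross indicates the unknown parent is heterozygous (Ww).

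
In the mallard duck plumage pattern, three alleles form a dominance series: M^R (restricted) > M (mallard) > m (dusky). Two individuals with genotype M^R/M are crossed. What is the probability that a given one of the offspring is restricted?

Cross: M^R/M × M^R/M
Allele dominance: M^R > M > m
Offspring genotypes: 1 M^R/M^R, 2 M^R/M, 1 M/M
Phenotype counts: 3 restricted, 1 mallard
restricted: 3 out of 4
Probability: 3/4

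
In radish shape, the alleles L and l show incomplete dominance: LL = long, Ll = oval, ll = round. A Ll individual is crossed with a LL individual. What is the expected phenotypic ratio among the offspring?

Punnett square for Ll × LL:
Offspring genotypes: 2 LL, 2 Ll
Phenotype counts: 2 long, 2 oval
Ratio: 1 long : 1 oval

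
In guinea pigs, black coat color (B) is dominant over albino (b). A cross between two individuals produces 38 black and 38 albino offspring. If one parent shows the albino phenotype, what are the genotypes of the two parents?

Observed offspring: 38 black, 38 albino
The observed ratio simplifies to 1:1. One parent shows albino, so its genotype must be bb. A 1:1 offspring split requires the other parent to be heterozygous (Bb).
Parent genotypes: bb × Bb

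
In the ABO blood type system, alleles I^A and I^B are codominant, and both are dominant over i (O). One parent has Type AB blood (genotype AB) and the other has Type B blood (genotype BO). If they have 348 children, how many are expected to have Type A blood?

Cross: AB × BO
Possible offspring genotypes: 1 AB, 1 AO, 1 BB, 1 BO
Blood type counts: 1 Type AB, 1 Type A, 2 Type B
Probability of Type A: 1/4
Expected count = 1/4 × 348 = 87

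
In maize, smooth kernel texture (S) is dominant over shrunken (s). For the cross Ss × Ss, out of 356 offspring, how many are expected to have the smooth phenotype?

Punnett square for Ss × Ss:
Offspring genotypes: 1 SS, 2 Ss, 1 ss
Total offspring: 4
Count with target: 3
Probability: 3/4
Expected count = 3/4 × 356 = 267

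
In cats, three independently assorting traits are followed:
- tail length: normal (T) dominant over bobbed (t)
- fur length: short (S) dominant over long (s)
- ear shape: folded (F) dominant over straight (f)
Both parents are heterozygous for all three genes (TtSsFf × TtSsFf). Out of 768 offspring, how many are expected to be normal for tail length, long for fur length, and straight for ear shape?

Trihybrid cross: TtSsFf × TtSsFf
Each trait segregates independently with a 3:1 phenotypic ratio, so each gene contributes 3/4 (dominant) or 1/4 (recessive).
Target: normal (tail length), long (fur length), straight (ear shape)
Probability = product of independent per-trait probabilities
= 3/4 × 1/4 × 1/4 = 3/64
Expected count = 3/64 × 768 = 36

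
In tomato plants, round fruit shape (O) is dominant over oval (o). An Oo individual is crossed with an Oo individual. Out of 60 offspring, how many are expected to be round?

Punnett square for Oo × Oo:
Offspring genotypes: 1 OO, 2 Oo, 1 oo
round: 3, oval: 1
round: 3 out of 4 → fraction 3/4
Expected count = 3/4 × 60 = 45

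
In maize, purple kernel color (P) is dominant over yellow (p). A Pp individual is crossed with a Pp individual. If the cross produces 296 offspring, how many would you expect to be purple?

Punnett square for Pp × Pp:
Offspring genotypes: 1 PP, 2 Pp, 1 pp
purple: 3, yellow: 1
purple: 3 out of 4 → fraction 3/4
Expected count = 3/4 × 296 = 222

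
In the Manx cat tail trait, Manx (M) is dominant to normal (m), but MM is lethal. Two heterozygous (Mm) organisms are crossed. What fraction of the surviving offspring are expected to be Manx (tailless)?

Cross: Mm × Mm
Punnett square offspring (before lethality): 1 MM, 2 Mm, 1 mm
The MM genotype is lethal (embryos die); surviving offspring: 2 Mm, 1 mm
Manx (tailless): 2 out of 3
Probability: 2/3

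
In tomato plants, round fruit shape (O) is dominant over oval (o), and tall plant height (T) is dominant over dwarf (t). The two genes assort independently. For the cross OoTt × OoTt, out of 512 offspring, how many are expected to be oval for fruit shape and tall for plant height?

Dihybrid cross OoTt × OoTt — consider each gene separately:
fruit shape: Oo × Oo → 1 OO, 2 Oo, 1 oo → 3 O_ : 1 oo (out of 4)
plant height: Tt × Tt → 1 TT, 2 Tt, 1 tt → 3 T_ : 1 tt (out of 4)
Looking for: oval (oo) and tall (T_)
P(oval) = 1/4, P(tall) = 3/4
P(both) = 1/4 × 3/4 = 3/16
Expected count = 3/16 × 512 = 96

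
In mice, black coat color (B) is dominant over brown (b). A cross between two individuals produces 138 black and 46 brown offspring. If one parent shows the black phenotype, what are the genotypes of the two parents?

Observed offspring: 138 black, 46 brown
The observed ratio simplifies to 3:1. Brown (bb) offspring appear, so each parent must contribute one b allele. The parent stated to show black carries B, so it is Bb. The other parent is then either Bb or bb: Bb × bb would give a 1:1 split, whereas Bb × Bb gives 3:1 — matching the data. So both parents are heterozygous (Bb × Bb).
Parent genotypes: Bb × Bb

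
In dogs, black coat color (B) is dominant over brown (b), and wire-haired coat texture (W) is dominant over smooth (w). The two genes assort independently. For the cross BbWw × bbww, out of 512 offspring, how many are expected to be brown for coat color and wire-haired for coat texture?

Dihybrid cross BbWw × bbww — consider each gene separately:
coat color: Bb × bb → 2 Bb, 2 bb → 2 B_ : 2 bb (out of 4)
coat texture: Ww × ww → 2 Ww, 2 ww → 2 W_ : 2 ww (out of 4)
Looking for: brown (bb) and wire-haired (W_)
P(brown) = 2/4, P(wire-haired) = 2/4
P(both) = 2/4 × 2/4 = 4/16 = 1/4
Expected count = 1/4 × 512 = 128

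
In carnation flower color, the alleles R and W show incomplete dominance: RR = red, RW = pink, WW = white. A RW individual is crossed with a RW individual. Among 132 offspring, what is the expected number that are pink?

Punnett square for RW × RW:
Offspring genotypes: 1 RR, 2 RW, 1 WW
Phenotype counts: 1 red, 2 pink, 1 white
pink: 2 out of 4 → fraction 1/2
Expected count = 1/2 × 132 = 66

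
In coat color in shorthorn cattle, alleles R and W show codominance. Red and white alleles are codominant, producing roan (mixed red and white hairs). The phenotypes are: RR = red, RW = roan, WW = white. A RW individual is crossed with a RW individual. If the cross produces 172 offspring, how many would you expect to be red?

Punnett square for RW × RW:
Offspring genotypes: 1 RR, 2 RW, 1 WW
Phenotype counts: 1 red, 2 roan, 1 white
red: 1 out of 4 → fraction 1/4
Expected count = 1/4 × 172 = 43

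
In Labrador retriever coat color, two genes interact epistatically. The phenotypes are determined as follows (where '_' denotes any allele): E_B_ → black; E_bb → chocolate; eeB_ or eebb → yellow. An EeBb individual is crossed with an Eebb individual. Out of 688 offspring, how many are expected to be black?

Cross: EeBb × Eebb — consider each gene separately:
E gene: Ee × Ee → 1 EE, 2 Ee, 1 ee → 3 E_ : 1 ee (out of 4)
B gene: Bb × bb → 2 Bb, 2 bb → 2 B_ : 2 bb (out of 4)
Genotype classes (out of 4 × 4 = 16): E_B_ = 3×2 = 6; E_bb = 3×2 = 6; eeB_ = 1×2 = 2; eebb = 1×2 = 2
Apply the phenotype rules: E_B_ (6) → black; E_bb (6) → chocolate; eeB_ (2) + eebb (2) → yellow
Phenotype counts (out of 16): 6 black, 6 chocolate, 4 yellow
black: 6 out of 16 → fraction 3/8
Expected count = 3/8 × 688 = 258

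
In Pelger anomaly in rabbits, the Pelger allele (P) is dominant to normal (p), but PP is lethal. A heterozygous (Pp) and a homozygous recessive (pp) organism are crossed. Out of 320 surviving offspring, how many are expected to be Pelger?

Cross: Pp × pp
Punnett square offspring (before lethality): 2 Pp, 2 pp
No PP offspring are produced in this cross.
Pelger: 2 out of 4 → fraction 1/2
Expected count = 1/2 × 320 = 160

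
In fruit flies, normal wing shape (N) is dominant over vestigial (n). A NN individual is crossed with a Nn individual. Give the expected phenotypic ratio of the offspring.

Punnett square for NN × Nn:
Offspring genotypes: 2 NN, 2 Nn
normal: 4, vestigial: 0
Ratio: all normal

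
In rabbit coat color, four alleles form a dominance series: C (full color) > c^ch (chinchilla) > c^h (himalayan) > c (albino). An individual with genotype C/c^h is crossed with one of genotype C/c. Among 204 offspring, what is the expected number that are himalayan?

Cross: C/c^h × C/c
Allele dominance: C > c^ch > c^h > c
Offspring genotypes: 1 C/C, 1 C/c, 1 C/c^h, 1 c^h/c
Phenotype counts: 3 full color, 1 himalayan
himalayan: 1 out of 4 → fraction 1/4
Expected count = 1/4 × 204 = 51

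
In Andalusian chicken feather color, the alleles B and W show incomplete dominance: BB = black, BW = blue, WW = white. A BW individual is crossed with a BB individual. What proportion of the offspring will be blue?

Punnett square for BW × BB:
Offspring genotypes: 2 BB, 2 BW
Phenotype counts: 2 black, 2 blue
blue: 2 out of 4
Probability: 2/4 = 1/2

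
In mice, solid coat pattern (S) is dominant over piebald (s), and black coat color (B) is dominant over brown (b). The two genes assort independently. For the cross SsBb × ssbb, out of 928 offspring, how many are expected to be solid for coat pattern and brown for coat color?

Dihybrid cross SsBb × ssbb — consider each gene separately:
coat pattern: Ss × ss → 2 Ss, 2 ss → 2 S_ : 2 ss (out of 4)
coat color: Bb × bb → 2 Bb, 2 bb → 2 B_ : 2 bb (out of 4)
Looking for: solid (S_) and brown (bb)
P(solid) = 2/4, P(brown) = 2/4
P(both) = 2/4 × 2/4 = 4/16 = 1/4
Expected count = 1/4 × 928 = 232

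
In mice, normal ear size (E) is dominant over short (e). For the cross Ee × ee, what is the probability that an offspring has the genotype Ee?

Punnett square for Ee × ee:
Offspring genotypes: 2 Ee, 2 ee
Total offspring: 4
Count with target: 2
Probability: 2/4 = 1/2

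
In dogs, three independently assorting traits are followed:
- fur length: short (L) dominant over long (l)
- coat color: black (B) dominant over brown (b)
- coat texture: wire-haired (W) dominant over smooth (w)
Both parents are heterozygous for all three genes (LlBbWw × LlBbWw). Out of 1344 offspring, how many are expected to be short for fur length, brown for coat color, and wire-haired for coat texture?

Trihybrid cross: LlBbWw × LlBbWw
Each trait segregates independently with a 3:1 phenotypic ratio, so each gene contributes 3/4 (dominant) or 1/4 (recessive).
Target: short (fur length), brown (coat color), wire-haired (coat texture)
Probability = product of independent per-trait probabilities
= 3/4 × 1/4 × 3/4 = 9/64
Expected count = 9/64 × 1344 = 189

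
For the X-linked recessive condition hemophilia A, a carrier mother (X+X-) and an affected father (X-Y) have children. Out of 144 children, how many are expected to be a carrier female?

Cross: X+X- × X-Y
Offspring: 1 X+X-, 1 X+Y, 1 X-X-, 1 X-Y
Probability of a carrier female: 1/4
Expected count = 1/4 × 144 = 36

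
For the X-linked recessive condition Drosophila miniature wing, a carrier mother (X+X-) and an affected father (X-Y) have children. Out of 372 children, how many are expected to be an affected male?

Cross: X+X- × X-Y
Offspring: 1 X+X-, 1 X+Y, 1 X-X-, 1 X-Y
Probability of an affected male: 1/4
Expected count = 1/4 × 372 = 93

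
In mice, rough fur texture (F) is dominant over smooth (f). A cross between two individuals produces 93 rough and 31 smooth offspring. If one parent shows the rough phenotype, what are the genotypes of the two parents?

Observed offspring: 93 rough, 31 smooth
The observed ratio simplifies to 3:1. Smooth (ff) offspring appear, so each parent must contribute one f allele. The parent stated to show rough carries F, so it is Ff. The other parent is then either Ff or ff: Ff × ff would give a 1:1 split, whereas Ff × Ff gives 3:1 — matching the data. So both parents are heterozygous (Ff × Ff).
Parent genotypes: Ff × Ff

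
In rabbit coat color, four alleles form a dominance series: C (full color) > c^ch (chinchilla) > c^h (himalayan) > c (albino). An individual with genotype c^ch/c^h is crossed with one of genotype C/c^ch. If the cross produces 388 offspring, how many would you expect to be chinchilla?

Cross: c^ch/c^h × C/c^ch
Allele dominance: C > c^ch > c^h > c
Offspring genotypes: 1 C/c^ch, 1 c^ch/c^ch, 1 C/c^h, 1 c^ch/c^h
Phenotype counts: 2 full color, 2 chinchilla
chinchilla: 2 out of 4 → fraction 1/2
Expected count = 1/2 × 388 = 194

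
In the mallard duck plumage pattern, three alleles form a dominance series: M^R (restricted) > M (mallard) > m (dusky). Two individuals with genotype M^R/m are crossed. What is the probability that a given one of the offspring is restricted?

Cross: M^R/m × M^R/m
Allele dominance: M^R > M > m
Offspring genotypes: 1 M^R/M^R, 2 M^R/m, 1 m/m
Phenotype counts: 3 restricted, 1 dusky
restricted: 3 out of 4
Probability: 3/4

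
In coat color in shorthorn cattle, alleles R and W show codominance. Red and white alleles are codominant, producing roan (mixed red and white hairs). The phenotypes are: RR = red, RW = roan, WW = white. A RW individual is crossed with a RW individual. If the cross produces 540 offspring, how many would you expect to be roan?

Punnett square for RW × RW:
Offspring genotypes: 1 RR, 2 RW, 1 WW
Phenotype counts: 1 red, 2 roan, 1 white
roan: 2 out of 4 → fraction 1/2
Expected count = 1/2 × 540 = 270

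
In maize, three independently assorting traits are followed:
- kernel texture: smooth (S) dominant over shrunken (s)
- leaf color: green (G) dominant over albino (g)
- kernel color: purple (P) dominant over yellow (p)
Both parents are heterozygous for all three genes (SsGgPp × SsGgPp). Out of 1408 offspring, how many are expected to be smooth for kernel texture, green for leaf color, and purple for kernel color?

Trihybrid cross: SsGgPp × SsGgPp
Each trait segregates independently with a 3:1 phenotypic ratio, so each gene contributes 3/4 (dominant) or 1/4 (recessive).
Target: smooth (kernel texture), green (leaf color), purple (kernel color)
Probability = product of independent per-trait probabilities
= 3/4 × 3/4 × 3/4 = 27/64
Expected count = 27/64 × 1408 = 594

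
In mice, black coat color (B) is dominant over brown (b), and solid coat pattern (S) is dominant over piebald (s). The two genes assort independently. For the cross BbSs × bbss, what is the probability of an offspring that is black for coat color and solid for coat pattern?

Dihybrid cross BbSs × bbss — consider each gene separately:
coat color: Bb × bb → 2 Bb, 2 bb → 2 B_ : 2 bb (out of 4)
coat pattern: Ss × ss → 2 Ss, 2 ss → 2 S_ : 2 ss (out of 4)
Looking for: black (B_) and solid (S_)
P(black) = 2/4, P(solid) = 2/4
P(both) = 2/4 × 2/4 = 4/16 = 1/4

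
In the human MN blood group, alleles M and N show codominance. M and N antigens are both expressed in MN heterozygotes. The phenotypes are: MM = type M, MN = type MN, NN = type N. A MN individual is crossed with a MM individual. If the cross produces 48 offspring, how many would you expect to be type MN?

Punnett square for MN × MM:
Offspring genotypes: 2 MM, 2 MN
Phenotype counts: 2 type M, 2 type MN
type MN: 2 out of 4 → fraction 1/2
Expected count = 1/2 × 48 = 24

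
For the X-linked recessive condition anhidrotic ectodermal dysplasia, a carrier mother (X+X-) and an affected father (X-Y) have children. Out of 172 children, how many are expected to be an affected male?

Cross: X+X- × X-Y
Offspring: 1 X+X-, 1 X+Y, 1 X-X-, 1 X-Y
Probability of an affected male: 1/4
Expected count = 1/4 × 172 = 43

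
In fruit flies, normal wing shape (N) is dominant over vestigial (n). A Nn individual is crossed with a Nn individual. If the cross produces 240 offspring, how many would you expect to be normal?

Punnett square for Nn × Nn:
Offspring genotypes: 1 NN, 2 Nn, 1 nn
normal: 3, vestigial: 1
normal: 3 out of 4 → fraction 3/4
Expected count = 3/4 × 240 = 180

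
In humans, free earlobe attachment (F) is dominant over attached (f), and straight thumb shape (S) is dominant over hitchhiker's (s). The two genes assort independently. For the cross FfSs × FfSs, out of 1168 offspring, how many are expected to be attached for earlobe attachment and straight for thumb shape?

Dihybrid cross FfSs × FfSs — consider each gene separately:
earlobe attachment: Ff × Ff → 1 FF, 2 Ff, 1 ff → 3 F_ : 1 ff (out of 4)
thumb shape: Ss × Ss → 1 SS, 2 Ss, 1 ss → 3 S_ : 1 ss (out of 4)
Looking for: attached (ff) and straight (S_)
P(attached) = 1/4, P(straight) = 3/4
P(both) = 1/4 × 3/4 = 3/16
Expected count = 3/16 × 1168 = 219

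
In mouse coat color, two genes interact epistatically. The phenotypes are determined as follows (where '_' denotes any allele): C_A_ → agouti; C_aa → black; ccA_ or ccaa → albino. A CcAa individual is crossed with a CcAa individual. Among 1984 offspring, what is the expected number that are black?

Cross: CcAa × CcAa — consider each gene separately:
C gene: Cc × Cc → 1 CC, 2 Cc, 1 cc → 3 C_ : 1 cc (out of 4)
A gene: Aa × Aa → 1 AA, 2 Aa, 1 aa → 3 A_ : 1 aa (out of 4)
Genotype classes (out of 4 × 4 = 16): C_A_ = 3×3 = 9; C_aa = 3×1 = 3; ccA_ = 1×3 = 3; ccaa = 1×1 = 1
Apply the phenotype rules: C_A_ (9) → agouti; C_aa (3) → black; ccA_ (3) + ccaa (1) → albino
Phenotype counts (out of 16): 9 agouti, 3 black, 4 albino
black: 3 out of 16 → fraction 3/16
Expected count = 3/16 × 1984 = 372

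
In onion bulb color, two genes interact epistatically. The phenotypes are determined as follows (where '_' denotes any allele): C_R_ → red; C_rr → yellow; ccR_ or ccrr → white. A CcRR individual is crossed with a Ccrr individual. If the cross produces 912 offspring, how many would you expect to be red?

Cross: CcRR × Ccrr — consider each gene separately:
C gene: Cc × Cc → 1 CC, 2 Cc, 1 cc → 3 C_ : 1 cc (out of 4)
R gene: RR × rr → 4 Rr → 4 R_ (out of 4)
Genotype classes (out of 4 × 4 = 16): C_R_ = 3×4 = 12; ccR_ = 1×4 = 4
Apply the phenotype rules: C_R_ (12) → red; ccR_ (4) → white
Phenotype counts (out of 16): 12 red, 4 white
red: 12 out of 16 → fraction 3/4
Expected count = 3/4 × 912 = 684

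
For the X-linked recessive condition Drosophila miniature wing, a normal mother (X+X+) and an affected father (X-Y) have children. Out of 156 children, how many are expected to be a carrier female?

Cross: X+X+ × X-Y
Offspring: 2 X+X-, 2 X+Y
Probability of a carrier female: 2/4 = 1/2
Expected count = 1/2 × 156 = 78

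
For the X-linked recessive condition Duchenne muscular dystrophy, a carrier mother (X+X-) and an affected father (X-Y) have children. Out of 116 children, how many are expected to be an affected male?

Cross: X+X- × X-Y
Offspring: 1 X+X-, 1 X+Y, 1 X-X-, 1 X-Y
Probability of an affected male: 1/4
Expected count = 1/4 × 116 = 29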